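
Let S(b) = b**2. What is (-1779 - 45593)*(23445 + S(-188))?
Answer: -2784952508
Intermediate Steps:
(-1779 - 45593)*(23445 + S(-188)) = (-1779 - 45593)*(23445 + (-188)**2) = -47372*(23445 + 35344) = -47372*58789 = -2784952508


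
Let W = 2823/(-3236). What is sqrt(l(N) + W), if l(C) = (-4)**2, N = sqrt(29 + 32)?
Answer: sqrt(39602977)/1618 ≈ 3.8894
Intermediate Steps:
N = sqrt(61) ≈ 7.8102
l(C) = 16
W = -2823/3236 (W = 2823*(-1/3236) = -2823/3236 ≈ -0.87237)
sqrt(l(N) + W) = sqrt(16 - 2823/3236) = sqrt(48953/3236) = sqrt(39602977)/1618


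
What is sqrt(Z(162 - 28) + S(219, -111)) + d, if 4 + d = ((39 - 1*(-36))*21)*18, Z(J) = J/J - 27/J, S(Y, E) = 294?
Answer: 28346 + sqrt(5293402)/134 ≈ 28363.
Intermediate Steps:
Z(J) = 1 - 27/J
d = 28346 (d = -4 + ((39 - 1*(-36))*21)*18 = -4 + ((39 + 36)*21)*18 = -4 + (75*21)*18 = -4 + 1575*18 = -4 + 28350 = 28346)
sqrt(Z(162 - 28) + S(219, -111)) + d = sqrt((-27 + (162 - 28))/(162 - 28) + 294) + 28346 = sqrt((-27 + 134)/134 + 294) + 28346 = sqrt((1/134)*107 + 294) + 28346 = sqrt(107/134 + 294) + 28346 = sqrt(39503/134) + 28346 = sqrt(5293402)/134 + 28346 = 28346 + sqrt(5293402)/134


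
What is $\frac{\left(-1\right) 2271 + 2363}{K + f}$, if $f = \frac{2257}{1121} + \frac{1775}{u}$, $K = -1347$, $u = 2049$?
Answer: $- \frac{9187716}{134232565} \approx -0.068446$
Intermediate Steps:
$f = \frac{6614368}{2296929}$ ($f = \frac{2257}{1121} + \frac{1775}{2049} = \frac{6614368}{2296929} \approx 2.8797$)
$\frac{\left(-1\right) 2271 + 2363}{K + f} = \frac{\left(-1\right) 2271 + 2363}{-1347 + \frac{6614368}{2296929}} = \frac{-2271 + 2363}{- \frac{3087348995}{2296929}} = 92 \left(- \frac{2296929}{3087348995}\right) = - \frac{9187716}{134232565}$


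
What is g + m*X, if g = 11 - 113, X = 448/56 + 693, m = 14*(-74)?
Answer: -726338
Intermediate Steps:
m = -1036
X = 701 (X = 448*(1/56) + 693 = 8 + 693 = 701)
g = -102
g + m*X = -102 - 1036*701 = -102 - 726236 = -726338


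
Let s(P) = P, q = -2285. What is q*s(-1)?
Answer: 2285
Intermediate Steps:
q*s(-1) = -2285*(-1) = 2285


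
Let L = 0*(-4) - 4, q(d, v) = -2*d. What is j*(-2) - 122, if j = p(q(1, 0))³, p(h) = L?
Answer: 6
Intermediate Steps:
L = -4 (L = 0 - 4 = -4)
p(h) = -4
j = -64 (j = (-4)³ = -64)
j*(-2) - 122 = -64*(-2) - 122 = 128 - 122 = 6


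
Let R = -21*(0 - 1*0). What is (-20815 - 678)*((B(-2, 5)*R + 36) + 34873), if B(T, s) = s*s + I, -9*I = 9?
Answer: -750299137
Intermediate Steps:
I = -1 (I = -⅑*9 = -1)
B(T, s) = -1 + s² (B(T, s) = s*s - 1 = s² - 1 = -1 + s²)
R = 0 (R = -21*(0 + 0) = -21*0 = 0)
(-20815 - 678)*((B(-2, 5)*R + 36) + 34873) = (-20815 - 678)*(((-1 + 5²)*0 + 36) + 34873) = -21493*(((-1 + 25)*0 + 36) + 34873) = -21493*((24*0 + 36) + 34873) = -21493*((0 + 36) + 34873) = -21493*(36 + 34873) = -21493*34909 = -750299137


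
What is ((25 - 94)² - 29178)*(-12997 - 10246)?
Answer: 567524331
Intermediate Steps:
((25 - 94)² - 29178)*(-12997 - 10246) = ((-69)² - 29178)*(-23243) = (4761 - 29178)*(-23243) = -24417*(-23243) = 567524331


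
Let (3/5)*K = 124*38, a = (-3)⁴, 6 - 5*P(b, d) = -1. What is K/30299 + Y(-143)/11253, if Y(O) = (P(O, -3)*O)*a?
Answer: -183164129/154979385 ≈ -1.1819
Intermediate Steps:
P(b, d) = 7/5 (P(b, d) = 6/5 - ⅕*(-1) = 6/5 + ⅕ = 7/5)
a = 81
Y(O) = 567*O/5 (Y(O) = (7*O/5)*81 = 567*O/5)
K = 23560/3 (K = 5*(124*38)/3 = (5/3)*4712 = 23560/3 ≈ 7853.3)
K/30299 + Y(-143)/11253 = (23560/3)/30299 + ((567/5)*(-143))/11253 = (23560/3)*(1/30299) - 81081/5*1/11253 = 23560/90897 - 2457/1705 = -183164129/154979385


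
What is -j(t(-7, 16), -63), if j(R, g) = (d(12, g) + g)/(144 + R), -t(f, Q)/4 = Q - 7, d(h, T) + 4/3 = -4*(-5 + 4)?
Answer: 181/324 ≈ 0.55864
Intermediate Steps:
d(h, T) = 8/3 (d(h, T) = -4/3 - 4*(-5 + 4) = -4/3 - 4*(-1) = -4/3 + 4 = 8/3)
t(f, Q) = 28 - 4*Q (t(f, Q) = -4*(Q - 7) = -4*(-7 + Q) = 28 - 4*Q)
j(R, g) = (8/3 + g)/(144 + R)
-j(t(-7, 16), -63) = -(8/3 - 63)/(144 + (28 - 4*16)) = -(-181)/((144 + (28 - 64))*3) = -(-181)/((144 - 36)*3) = -(-181)/(108*3) = -1*(-181/324) = 181/324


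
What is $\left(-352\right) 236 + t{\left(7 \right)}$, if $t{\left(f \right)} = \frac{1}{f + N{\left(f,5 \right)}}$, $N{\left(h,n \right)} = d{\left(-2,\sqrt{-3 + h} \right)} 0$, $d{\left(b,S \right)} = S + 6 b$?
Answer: $- \frac{581503}{7} \approx -83072.0$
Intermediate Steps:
$N{\left(h,n \right)} = 0$ ($N{\left(h,n \right)} = \left(\sqrt{-3 + h} + 6 \left(-2\right)\right) 0 = \left(\sqrt{-3 + h} - 12\right) 0 = \left(-12 + \sqrt{-3 + h}\right) 0 = 0$)
$t{\left(f \right)} = \frac{1}{f}$ ($t{\left(f \right)} = \frac{1}{f + 0} = \frac{1}{f}$)
$\left(-352\right) 236 + t{\left(7 \right)} = \left(-352\right) 236 + \frac{1}{7} = -83072 + \frac{1}{7} = - \frac{581503}{7}$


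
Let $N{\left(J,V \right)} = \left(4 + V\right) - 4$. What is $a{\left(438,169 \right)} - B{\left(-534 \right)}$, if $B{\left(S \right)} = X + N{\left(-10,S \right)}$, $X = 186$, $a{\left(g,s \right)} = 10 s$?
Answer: $2038$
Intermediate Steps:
$N{\left(J,V \right)} = V$
$B{\left(S \right)} = 186 + S$
$a{\left(438,169 \right)} - B{\left(-534 \right)} = 10 \cdot 169 - \left(186 - 534\right) = 1690 - -348 = 1690 + 348 = 2038$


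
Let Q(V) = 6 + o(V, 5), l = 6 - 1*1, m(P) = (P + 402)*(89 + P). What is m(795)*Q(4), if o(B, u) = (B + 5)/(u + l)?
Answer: 36506106/5 ≈ 7.3012e+6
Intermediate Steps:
m(P) = (89 + P)*(402 + P) (m(P) = (402 + P)*(89 + P) = (89 + P)*(402 + P))
l = 5 (l = 6 - 1 = 5)
o(B, u) = (5 + B)/(5 + u) (o(B, u) = (B + 5)/(u + 5) = (5 + B)/(5 + u))
Q(V) = 13/2 + V/10 (Q(V) = 6 + (5 + V)/(5 + 5) = 6 + (5 + V)/10 = 6 + (½ + V/10) = 13/2 + V/10)
m(795)*Q(4) = (35778 + 795² + 491*795)*(13/2 + (⅒)*4) = (35778 + 632025 + 390345)*(13/2 + ⅖) = 1058148*(69/10) = 36506106/5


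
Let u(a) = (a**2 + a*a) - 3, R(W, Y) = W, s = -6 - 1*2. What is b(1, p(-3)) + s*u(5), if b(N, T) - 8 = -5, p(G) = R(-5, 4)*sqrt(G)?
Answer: -373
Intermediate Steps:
s = -8 (s = -6 - 2 = -8)
p(G) = -5*sqrt(G)
b(N, T) = 3 (b(N, T) = 8 - 5 = 3)
u(a) = -3 + 2*a**2 (u(a) = (a**2 + a**2) - 3 = 2*a**2 - 3 = -3 + 2*a**2)
b(1, p(-3)) + s*u(5) = 3 - 8*(-3 + 2*5**2) = 3 - 8*(-3 + 2*25) = 3 - 8*(-3 + 50) = 3 - 8*47 = 3 - 376 = -373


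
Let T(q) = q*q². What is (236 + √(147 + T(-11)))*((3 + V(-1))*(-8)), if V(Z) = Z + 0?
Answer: -3776 - 64*I*√74 ≈ -3776.0 - 550.55*I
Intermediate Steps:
T(q) = q³
V(Z) = Z
(236 + √(147 + T(-11)))*((3 + V(-1))*(-8)) = (236 + √(147 + (-11)³))*((3 - 1)*(-8)) = (236 + √(147 - 1331))*(2*(-8)) = (236 + √(-1184))*(-16) = (236 + 4*I*√74)*(-16) = -3776 - 64*I*√74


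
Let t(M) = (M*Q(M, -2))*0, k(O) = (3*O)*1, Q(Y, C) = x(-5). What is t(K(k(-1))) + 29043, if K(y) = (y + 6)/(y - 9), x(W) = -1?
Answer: 29043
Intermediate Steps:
Q(Y, C) = -1
k(O) = 3*O
K(y) = (6 + y)/(-9 + y)
t(M) = 0 (t(M) = (M*(-1))*0 = -M*0 = 0)
t(K(k(-1))) + 29043 = 0 + 29043 = 29043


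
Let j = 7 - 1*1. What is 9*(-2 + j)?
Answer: 36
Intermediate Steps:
j = 6 (j = 7 - 1 = 6)
9*(-2 + j) = 9*(-2 + 6) = 9*4 = 36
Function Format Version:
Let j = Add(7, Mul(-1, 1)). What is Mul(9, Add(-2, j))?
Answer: 36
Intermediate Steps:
j = 6 (j = Add(7, -1) = 6)
Mul(9, Add(-2, j)) = Mul(9, Add(-2, 6)) = Mul(9, 4) = 36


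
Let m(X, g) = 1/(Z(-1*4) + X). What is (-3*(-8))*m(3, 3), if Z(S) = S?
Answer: -24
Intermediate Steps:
m(X, g) = 1/(-4 + X) (m(X, g) = 1/(-1*4 + X) = 1/(-4 + X))
(-3*(-8))*m(3, 3) = (-3*(-8))/(-4 + 3) = 24/(-1) = 24*(-1) = -24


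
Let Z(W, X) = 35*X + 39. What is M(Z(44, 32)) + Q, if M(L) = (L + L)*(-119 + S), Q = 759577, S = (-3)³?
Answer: 421149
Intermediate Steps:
S = -27
Z(W, X) = 39 + 35*X
M(L) = -292*L (M(L) = (L + L)*(-119 - 27) = (2*L)*(-146) = -292*L)
M(Z(44, 32)) + Q = -292*(39 + 35*32) + 759577 = -292*(39 + 1120) + 759577 = -292*1159 + 759577 = -338428 + 759577 = 421149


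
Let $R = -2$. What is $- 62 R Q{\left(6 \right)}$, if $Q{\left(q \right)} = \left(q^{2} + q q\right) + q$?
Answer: $9672$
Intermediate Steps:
$Q{\left(q \right)} = q + 2 q^{2}$ ($Q{\left(q \right)} = \left(q^{2} + q^{2}\right) + q = 2 q^{2} + q = q + 2 q^{2}$)
$- 62 R Q{\left(6 \right)} = - 62 \left(- 2 \cdot 6 \left(1 + 2 \cdot 6\right)\right) = - 62 \left(- 2 \cdot 6 \left(1 + 12\right)\right) = - 62 \left(- 2 \cdot 6 \cdot 13\right) = - 62 \left(\left(-2\right) 78\right) = \left(-62\right) \left(-156\right) = 9672$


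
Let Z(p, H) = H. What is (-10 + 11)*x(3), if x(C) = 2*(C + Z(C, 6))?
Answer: 18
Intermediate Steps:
x(C) = 12 + 2*C (x(C) = 2*(C + 6) = 2*(6 + C) = 12 + 2*C)
(-10 + 11)*x(3) = (-10 + 11)*(12 + 2*3) = 1*(12 + 6) = 1*18 = 18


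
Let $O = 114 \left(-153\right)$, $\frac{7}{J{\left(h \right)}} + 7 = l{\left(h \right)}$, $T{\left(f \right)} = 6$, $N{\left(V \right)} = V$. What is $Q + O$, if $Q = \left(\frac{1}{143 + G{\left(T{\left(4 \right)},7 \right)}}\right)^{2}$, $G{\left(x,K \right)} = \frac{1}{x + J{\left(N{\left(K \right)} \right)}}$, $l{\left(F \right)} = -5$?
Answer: $- \frac{1510830378833}{86620249} \approx -17442.0$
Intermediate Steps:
$J{\left(h \right)} = - \frac{7}{12}$ ($J{\left(h \right)} = \frac{7}{-7 - 5} = \frac{7}{-12} = 7 \left(- \frac{1}{12}\right) = - \frac{7}{12}$)
$G{\left(x,K \right)} = \frac{1}{- \frac{7}{12} + x}$ ($G{\left(x,K \right)} = \frac{1}{x - \frac{7}{12}} = \frac{1}{- \frac{7}{12} + x}$)
$O = -17442$
$Q = \frac{4225}{86620249}$ ($Q = \left(\frac{1}{143 + \frac{12}{-7 + 12 \cdot 6}}\right)^{2} = \left(\frac{1}{143 + \frac{12}{-7 + 72}}\right)^{2} = \left(\frac{1}{143 + \frac{12}{65}}\right)^{2} = \left(\frac{1}{\frac{9307}{65}}\right)^{2} = \left(\frac{65}{9307}\right)^{2} = \frac{4225}{86620249} \approx 4.8776 \cdot 10^{-5}$)
$Q + O = \frac{4225}{86620249} - 17442 = - \frac{1510830378833}{86620249}$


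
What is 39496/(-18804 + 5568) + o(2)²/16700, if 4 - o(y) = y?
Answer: -41220641/13815075 ≈ -2.9837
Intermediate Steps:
o(y) = 4 - y
39496/(-18804 + 5568) + o(2)²/16700 = 39496/(-18804 + 5568) + (4 - 1*2)²/16700 = 39496/(-13236) + (4 - 2)²*(1/16700) = 39496*(-1/13236) + 2²*(1/16700) = -9874/3309 + 4*(1/16700) = -9874/3309 + 1/4175 = -41220641/13815075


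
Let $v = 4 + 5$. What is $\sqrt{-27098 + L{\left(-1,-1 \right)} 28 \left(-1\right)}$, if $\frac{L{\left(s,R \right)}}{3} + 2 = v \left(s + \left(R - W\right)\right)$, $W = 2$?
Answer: $i \sqrt{23906} \approx 154.62 i$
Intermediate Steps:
$v = 9$
$L{\left(s,R \right)} = -60 + 27 R + 27 s$ ($L{\left(s,R \right)} = -6 + 3 \cdot 9 \left(s + \left(R - 2\right)\right) = -6 + 3 \cdot 9 \left(s + \left(-2 + R\right)\right) = -6 + 3 \cdot 9 \left(-2 + R + s\right) = -6 + 3 \left(-18 + 9 R + 9 s\right) = -6 + \left(-54 + 27 R + 27 s\right) = -60 + 27 R + 27 s$)
$\sqrt{-27098 + L{\left(-1,-1 \right)} 28 \left(-1\right)} = \sqrt{-27098 + \left(-60 + 27 \left(-1\right) + 27 \left(-1\right)\right) 28 \left(-1\right)} = \sqrt{-27098 + \left(-60 - 27 - 27\right) 28 \left(-1\right)} = \sqrt{-27098 + \left(-114\right) 28 \left(-1\right)} = \sqrt{-27098 - -3192} = \sqrt{-27098 + 3192} = \sqrt{-23906} = i \sqrt{23906}$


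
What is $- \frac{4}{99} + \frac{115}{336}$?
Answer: $\frac{3347}{11088} \approx 0.30186$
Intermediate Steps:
$- \frac{4}{99} + \frac{115}{336} = \frac{3347}{11088}$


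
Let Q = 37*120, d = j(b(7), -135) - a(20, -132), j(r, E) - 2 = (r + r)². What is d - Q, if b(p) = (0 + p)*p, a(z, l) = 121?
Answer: 5045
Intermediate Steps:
b(p) = p² (b(p) = p*p = p²)
j(r, E) = 2 + 4*r² (j(r, E) = 2 + (r + r)² = 2 + (2*r)² = 2 + 4*r²)
d = 9485 (d = (2 + 4*(7²)²) - 1*121 = (2 + 4*49²) - 121 = (2 + 4*2401) - 121 = (2 + 9604) - 121 = 9606 - 121 = 9485)
Q = 4440
d - Q = 9485 - 1*4440 = 9485 - 4440 = 5045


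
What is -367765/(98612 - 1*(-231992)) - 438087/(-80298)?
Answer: 19217086763/4424473332 ≈ 4.3434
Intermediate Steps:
-367765/(98612 - 1*(-231992)) - 438087/(-80298) = -367765/(98612 + 231992) - 438087*(-1/80298) = -367765/330604 + 146029/26766 = 19217086763/4424473332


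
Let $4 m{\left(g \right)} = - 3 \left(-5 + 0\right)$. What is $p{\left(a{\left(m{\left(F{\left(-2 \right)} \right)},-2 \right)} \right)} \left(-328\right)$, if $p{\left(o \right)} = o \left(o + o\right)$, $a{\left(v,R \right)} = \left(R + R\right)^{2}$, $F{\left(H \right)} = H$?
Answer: $-167936$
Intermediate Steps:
$m{\left(g \right)} = \frac{15}{4}$ ($m{\left(g \right)} = \frac{\left(-3\right) \left(-5 + 0\right)}{4} = \frac{\left(-3\right) \left(-5\right)}{4} = \frac{1}{4} \cdot 15 = \frac{15}{4}$)
$a{\left(v,R \right)} = 4 R^{2}$ ($a{\left(v,R \right)} = \left(2 R\right)^{2} = 4 R^{2}$)
$p{\left(o \right)} = 2 o^{2}$ ($p{\left(o \right)} = o 2 o = 2 o^{2}$)
$p{\left(a{\left(m{\left(F{\left(-2 \right)} \right)},-2 \right)} \right)} \left(-328\right) = 2 \left(4 \left(-2\right)^{2}\right)^{2} \left(-328\right) = 2 \left(4 \cdot 4\right)^{2} \left(-328\right) = 2 \cdot 16^{2} \left(-328\right) = 2 \cdot 256 \left(-328\right) = 512 \left(-328\right) = -167936$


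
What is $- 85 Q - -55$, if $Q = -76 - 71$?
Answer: $12550$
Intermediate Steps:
$Q = -147$ ($Q = -76 - 71 = -147$)
$- 85 Q - -55 = \left(-85\right) \left(-147\right) - -55 = 12495 + 55 = 12550$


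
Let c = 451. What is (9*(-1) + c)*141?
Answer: 62322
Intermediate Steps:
(9*(-1) + c)*141 = (9*(-1) + 451)*141 = (-9 + 451)*141 = 442*141 = 62322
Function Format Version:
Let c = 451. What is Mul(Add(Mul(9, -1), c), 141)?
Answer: 62322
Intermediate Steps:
Mul(Add(Mul(9, -1), c), 141) = Mul(Add(Mul(9, -1), 451), 141) = Mul(Add(-9, 451), 141) = Mul(442, 141) = 62322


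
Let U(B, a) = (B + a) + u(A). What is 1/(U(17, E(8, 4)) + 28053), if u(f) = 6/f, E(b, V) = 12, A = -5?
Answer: 5/140404 ≈ 3.5612e-5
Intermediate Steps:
U(B, a) = -6/5 + B + a (U(B, a) = (B + a) + 6/(-5) = (B + a) + 6*(-⅕) = (B + a) - 6/5 = -6/5 + B + a)
1/(U(17, E(8, 4)) + 28053) = 1/((-6/5 + 17 + 12) + 28053) = 1/(139/5 + 28053) = 1/(140404/5) = 5/140404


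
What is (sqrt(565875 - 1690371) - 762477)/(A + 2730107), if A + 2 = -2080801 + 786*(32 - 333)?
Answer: -762477/412718 + 6*I*sqrt(7809)/206359 ≈ -1.8475 + 0.0025694*I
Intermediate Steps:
A = -2317389 (A = -2 + (-2080801 + 786*(32 - 333)) = -2 + (-2080801 + 786*(-301)) = -2 + (-2080801 - 236586) = -2 - 2317387 = -2317389)
(sqrt(565875 - 1690371) - 762477)/(A + 2730107) = (sqrt(565875 - 1690371) - 762477)/(-2317389 + 2730107) = (sqrt(-1124496) - 762477)/412718 = (12*I*sqrt(7809) - 762477)*(1/412718) = (-762477 + 12*I*sqrt(7809))*(1/412718) = -762477/412718 + 6*I*sqrt(7809)/206359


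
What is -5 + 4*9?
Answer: 31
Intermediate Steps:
-5 + 4*9 = -5 + 36 = 31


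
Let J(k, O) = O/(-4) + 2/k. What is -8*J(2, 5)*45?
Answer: 90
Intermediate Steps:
J(k, O) = 2/k - O/4 (J(k, O) = O*(-1/4) + 2/k = -O/4 + 2/k = 2/k - O/4)
-8*J(2, 5)*45 = -8*(2/2 - 1/4*5)*45 = -8*(2*(1/2) - 5/4)*45 = -8*(1 - 5/4)*45 = -8*(-1/4)*45 = 2*45 = 90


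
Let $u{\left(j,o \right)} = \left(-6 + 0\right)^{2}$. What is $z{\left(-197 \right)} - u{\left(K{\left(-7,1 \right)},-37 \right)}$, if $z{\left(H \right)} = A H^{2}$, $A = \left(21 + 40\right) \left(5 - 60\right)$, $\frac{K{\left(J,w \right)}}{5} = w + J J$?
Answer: $-130204231$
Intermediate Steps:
$K{\left(J,w \right)} = 5 w + 5 J^{2}$ ($K{\left(J,w \right)} = 5 \left(w + J J\right) = 5 \left(w + J^{2}\right) = 5 w + 5 J^{2}$)
$A = -3355$ ($A = 61 \left(-55\right) = -3355$)
$u{\left(j,o \right)} = 36$ ($u{\left(j,o \right)} = \left(-6\right)^{2} = 36$)
$z{\left(H \right)} = - 3355 H^{2}$
$z{\left(-197 \right)} - u{\left(K{\left(-7,1 \right)},-37 \right)} = - 3355 \left(-197\right)^{2} - 36 = \left(-3355\right) 38809 - 36 = -130204195 - 36 = -130204231$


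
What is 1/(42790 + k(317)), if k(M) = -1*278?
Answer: 1/42512 ≈ 2.3523e-5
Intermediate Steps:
k(M) = -278
1/(42790 + k(317)) = 1/(42790 - 278) = 1/42512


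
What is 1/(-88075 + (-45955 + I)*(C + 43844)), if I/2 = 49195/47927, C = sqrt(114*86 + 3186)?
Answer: -925620594257042387/1864973207670894102470408855 + 21110759343333*sqrt(12990)/1864973207670894102470408855 ≈ -4.9503e-10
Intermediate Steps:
C = sqrt(12990) (C = sqrt(9804 + 3186) = sqrt(12990) ≈ 113.97)
I = 98390/47927 (I = 2*(49195/47927) = 98390/47927 ≈ 2.0529)
1/(-88075 + (-45955 + I)*(C + 43844)) = 1/(-88075 + (-45955 + 98390/47927)*(sqrt(12990) + 43844)) = 1/(-88075 - 2202386895*(43844 + sqrt(12990))/47927) = 1/(-88075 + (-96561451024380/47927 - 2202386895*sqrt(12990)/47927)) = 1/(-96565672194905/47927 - 2202386895*sqrt(12990)/47927)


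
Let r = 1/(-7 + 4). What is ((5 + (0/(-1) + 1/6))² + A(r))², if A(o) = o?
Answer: 900601/1296 ≈ 694.91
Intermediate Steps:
r = -⅓ (r = 1/(-3) = -⅓ ≈ -0.33333)
((5 + (0/(-1) + 1/6))² + A(r))² = ((5 + (0/(-1) + 1/6))² - ⅓)² = ((5 + (0*(-1) + 1*(⅙)))² - ⅓)² = ((5 + (0 + ⅙))² - ⅓)² = ((5 + ⅙)² - ⅓)² = ((31/6)² - ⅓)² = (961/36 - ⅓)² = (949/36)² = 900601/1296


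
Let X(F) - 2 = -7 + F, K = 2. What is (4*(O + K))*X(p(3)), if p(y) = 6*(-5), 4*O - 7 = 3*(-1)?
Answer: -420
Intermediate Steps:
O = 1 (O = 7/4 + (3*(-1))/4 = 7/4 + (¼)*(-3) = 7/4 - ¾ = 1)
p(y) = -30
X(F) = -5 + F (X(F) = 2 + (-7 + F) = -5 + F)
(4*(O + K))*X(p(3)) = (4*(1 + 2))*(-5 - 30) = (4*3)*(-35) = 12*(-35) = -420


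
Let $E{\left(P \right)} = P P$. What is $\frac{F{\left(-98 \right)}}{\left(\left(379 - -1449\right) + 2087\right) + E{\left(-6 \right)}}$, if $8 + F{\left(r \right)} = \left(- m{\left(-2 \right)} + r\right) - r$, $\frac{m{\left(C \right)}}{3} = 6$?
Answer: $- \frac{26}{3951} \approx -0.0065806$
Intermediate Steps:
$E{\left(P \right)} = P^{2}$
$m{\left(C \right)} = 18$ ($m{\left(C \right)} = 3 \cdot 6 = 18$)
$F{\left(r \right)} = -26$ ($F{\left(r \right)} = -8 + \left(\left(\left(-1\right) 18 + r\right) - r\right) = -8 + \left(\left(-18 + r\right) - r\right) = -8 - 18 = -26$)
$\frac{F{\left(-98 \right)}}{\left(\left(379 - -1449\right) + 2087\right) + E{\left(-6 \right)}} = - \frac{26}{\left(\left(379 - -1449\right) + 2087\right) + \left(-6\right)^{2}} = - \frac{26}{\left(\left(379 + 1449\right) + 2087\right) + 36} = - \frac{26}{\left(1828 + 2087\right) + 36} = - \frac{26}{3915 + 36} = - \frac{26}{3951}$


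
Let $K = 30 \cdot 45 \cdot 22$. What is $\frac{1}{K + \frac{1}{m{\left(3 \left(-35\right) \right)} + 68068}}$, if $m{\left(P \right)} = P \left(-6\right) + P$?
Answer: $\frac{68593}{2037212101} \approx 3.367 \cdot 10^{-5}$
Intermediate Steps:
$m{\left(P \right)} = - 5 P$ ($m{\left(P \right)} = - 6 P + P = - 5 P$)
$K = 29700$ ($K = 1350 \cdot 22 = 29700$)
$\frac{1}{K + \frac{1}{m{\left(3 \left(-35\right) \right)} + 68068}} = \frac{1}{29700 + \frac{1}{- 5 \cdot 3 \left(-35\right) + 68068}} = \frac{1}{29700 + \frac{1}{\left(-5\right) \left(-105\right) + 68068}} = \frac{1}{29700 + \frac{1}{525 + 68068}} = \frac{1}{29700 + \frac{1}{68593}} = \frac{1}{\frac{2037212101}{68593}} = \frac{68593}{2037212101}$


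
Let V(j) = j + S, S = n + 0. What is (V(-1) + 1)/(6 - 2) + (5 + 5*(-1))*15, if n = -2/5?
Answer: -⅒ ≈ -0.10000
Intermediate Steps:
n = -⅖ (n = -2*⅕ = -⅖ ≈ -0.40000)
S = -⅖ (S = -⅖ + 0 = -⅖ ≈ -0.40000)
V(j) = -⅖ + j (V(j) = j - ⅖ = -⅖ + j)
(V(-1) + 1)/(6 - 2) + (5 + 5*(-1))*15 = ((-⅖ - 1) + 1)/(6 - 2) + (5 + 5*(-1))*15 = (-7/5 + 1)/4 + (5 - 5)*15 = -⅖*¼ + 0*15 = -⅒ + 0 = -⅒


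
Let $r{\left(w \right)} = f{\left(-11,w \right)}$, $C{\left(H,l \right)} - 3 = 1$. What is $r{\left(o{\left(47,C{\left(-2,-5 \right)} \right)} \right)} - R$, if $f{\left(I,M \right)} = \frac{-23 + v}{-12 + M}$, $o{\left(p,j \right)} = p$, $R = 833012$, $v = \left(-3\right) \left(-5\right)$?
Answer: $- \frac{29155428}{35} \approx -8.3301 \cdot 10^{5}$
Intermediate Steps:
$v = 15$
$C{\left(H,l \right)} = 4$ ($C{\left(H,l \right)} = 3 + 1 = 4$)
$f{\left(I,M \right)} = - \frac{8}{-12 + M}$ ($f{\left(I,M \right)} = \frac{-23 + 15}{-12 + M} = - \frac{8}{-12 + M}$)
$r{\left(w \right)} = - \frac{8}{-12 + w}$
$r{\left(o{\left(47,C{\left(-2,-5 \right)} \right)} \right)} - R = - \frac{8}{-12 + 47} - 833012 = - \frac{8}{35} - 833012 = - \frac{29155428}{35}$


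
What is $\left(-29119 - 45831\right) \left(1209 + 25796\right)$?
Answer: $-2024024750$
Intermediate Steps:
$\left(-29119 - 45831\right) \left(1209 + 25796\right) = \left(-74950\right) 27005 = -2024024750$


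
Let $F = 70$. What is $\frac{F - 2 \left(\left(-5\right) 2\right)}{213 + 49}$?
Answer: $\frac{45}{131} \approx 0.34351$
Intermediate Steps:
$\frac{F - 2 \left(\left(-5\right) 2\right)}{213 + 49} = \frac{70 - 2 \left(\left(-5\right) 2\right)}{213 + 49} = \frac{70 - -20}{262} = \left(70 + 20\right) \frac{1}{262} = 90 \cdot \frac{1}{262} = \frac{45}{131}$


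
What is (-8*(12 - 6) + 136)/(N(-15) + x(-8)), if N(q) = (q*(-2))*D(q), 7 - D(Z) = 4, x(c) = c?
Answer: 44/41 ≈ 1.0732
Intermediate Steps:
D(Z) = 3 (D(Z) = 7 - 1*4 = 7 - 4 = 3)
N(q) = -6*q (N(q) = (q*(-2))*3 = -2*q*3 = -6*q)
(-8*(12 - 6) + 136)/(N(-15) + x(-8)) = (-8*(12 - 6) + 136)/(-6*(-15) - 8) = (-8*6 + 136)/(90 - 8) = (-48 + 136)/82 = 88*(1/82) = 44/41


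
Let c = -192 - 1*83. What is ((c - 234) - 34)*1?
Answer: -543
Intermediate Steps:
c = -275 (c = -192 - 83 = -275)
((c - 234) - 34)*1 = ((-275 - 234) - 34)*1 = (-509 - 34)*1 = -543*1 = -543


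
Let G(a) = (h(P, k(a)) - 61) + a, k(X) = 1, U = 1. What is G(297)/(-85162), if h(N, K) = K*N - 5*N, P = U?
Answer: -116/42581 ≈ -0.0027242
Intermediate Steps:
P = 1
h(N, K) = -5*N + K*N
G(a) = -65 + a (G(a) = (1*(-5 + 1) - 61) + a = (1*(-4) - 61) + a = (-4 - 61) + a = -65 + a)
G(297)/(-85162) = (-65 + 297)/(-85162) = 232*(-1/85162) = -116/42581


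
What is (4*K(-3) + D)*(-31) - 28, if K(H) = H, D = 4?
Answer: 220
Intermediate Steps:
(4*K(-3) + D)*(-31) - 28 = (4*(-3) + 4)*(-31) - 28 = (-12 + 4)*(-31) - 28 = -8*(-31) - 28 = 248 - 28 = 220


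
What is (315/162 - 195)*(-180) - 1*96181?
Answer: -61431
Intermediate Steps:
(315/162 - 195)*(-180) - 1*96181 = (315*(1/162) - 195)*(-180) - 96181 = (35/18 - 195)*(-180) - 96181 = -3475/18*(-180) - 96181 = 34750 - 96181 = -61431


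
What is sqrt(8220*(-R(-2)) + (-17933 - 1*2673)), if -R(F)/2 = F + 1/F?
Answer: I*sqrt(61706) ≈ 248.41*I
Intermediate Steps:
R(F) = -2*F - 2/F (R(F) = -2*(F + 1/F) = -2*F - 2/F)
sqrt(8220*(-R(-2)) + (-17933 - 1*2673)) = sqrt(8220*(-(-2*(-2) - 2/(-2))) + (-17933 - 1*2673)) = sqrt(8220*(-(4 - 2*(-1/2))) + (-17933 - 2673)) = sqrt(8220*(-(4 + 1)) - 20606) = sqrt(8220*(-1*5) - 20606) = sqrt(8220*(-5) - 20606) = sqrt(-41100 - 20606) = sqrt(-61706) = I*sqrt(61706)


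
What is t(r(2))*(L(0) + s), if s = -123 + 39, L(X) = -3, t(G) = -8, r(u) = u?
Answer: 696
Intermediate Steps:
s = -84
t(r(2))*(L(0) + s) = -8*(-3 - 84) = -8*(-87) = 696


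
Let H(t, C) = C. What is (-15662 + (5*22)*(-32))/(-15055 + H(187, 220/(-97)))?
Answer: 1860654/1460555 ≈ 1.2739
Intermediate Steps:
(-15662 + (5*22)*(-32))/(-15055 + H(187, 220/(-97))) = (-15662 + (5*22)*(-32))/(-15055 + 220/(-97)) = (-15662 + 110*(-32))/(-15055 + 220*(-1/97)) = (-15662 - 3520)/(-15055 - 220/97) = -19182/(-1460555/97) = -19182*(-97/1460555) = 1860654/1460555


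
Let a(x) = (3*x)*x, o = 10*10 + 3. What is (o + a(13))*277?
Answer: 168970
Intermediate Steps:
o = 103 (o = 100 + 3 = 103)
a(x) = 3*x²
(o + a(13))*277 = (103 + 3*13²)*277 = (103 + 3*169)*277 = (103 + 507)*277 = 610*277 = 168970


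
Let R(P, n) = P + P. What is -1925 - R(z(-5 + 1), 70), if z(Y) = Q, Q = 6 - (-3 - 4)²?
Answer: -1839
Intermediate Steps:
Q = -43 (Q = 6 - 1*(-7)² = 6 - 1*49 = 6 - 49 = -43)
z(Y) = -43
R(P, n) = 2*P
-1925 - R(z(-5 + 1), 70) = -1925 - 2*(-43) = -1925 - 1*(-86) = -1925 + 86 = -1839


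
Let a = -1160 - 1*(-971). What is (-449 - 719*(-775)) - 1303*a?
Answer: 803043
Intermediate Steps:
a = -189 (a = -1160 + 971 = -189)
(-449 - 719*(-775)) - 1303*a = (-449 - 719*(-775)) - 1303*(-189) = (-449 + 557225) + 246267 = 556776 + 246267 = 803043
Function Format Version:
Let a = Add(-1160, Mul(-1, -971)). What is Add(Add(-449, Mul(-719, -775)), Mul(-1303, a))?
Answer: 803043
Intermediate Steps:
a = -189 (a = Add(-1160, 971) = -189)
Add(Add(-449, Mul(-719, -775)), Mul(-1303, a)) = Add(Add(-449, Mul(-719, -775)), Mul(-1303, -189)) = Add(Add(-449, 557225), 246267) = Add(556776, 246267) = 803043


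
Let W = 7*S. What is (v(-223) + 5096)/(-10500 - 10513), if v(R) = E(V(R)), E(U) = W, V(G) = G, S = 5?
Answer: -5131/21013 ≈ -0.24418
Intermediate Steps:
W = 35 (W = 7*5 = 35)
E(U) = 35
v(R) = 35
(v(-223) + 5096)/(-10500 - 10513) = (35 + 5096)/(-10500 - 10513) = 5131/(-21013) = 5131*(-1/21013) = -5131/21013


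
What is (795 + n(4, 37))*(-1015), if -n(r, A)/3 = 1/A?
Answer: -29853180/37 ≈ -8.0684e+5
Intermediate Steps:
n(r, A) = -3/A
(795 + n(4, 37))*(-1015) = (795 - 3/37)*(-1015) = (29412/37)*(-1015) = -29853180/37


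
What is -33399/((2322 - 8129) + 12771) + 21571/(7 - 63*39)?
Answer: -116023997/8530900 ≈ -13.600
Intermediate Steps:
-33399/((2322 - 8129) + 12771) + 21571/(7 - 63*39) = -33399/(-5807 + 12771) + 21571/(7 - 2457) = -33399/6964 + 21571/(-2450) = -33399*1/6964 + 21571*(-1/2450) = -33399/6964 - 21571/2450 = -116023997/8530900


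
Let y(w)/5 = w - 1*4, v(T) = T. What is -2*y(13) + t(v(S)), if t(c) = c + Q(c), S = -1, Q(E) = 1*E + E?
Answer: -93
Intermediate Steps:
Q(E) = 2*E (Q(E) = E + E = 2*E)
y(w) = -20 + 5*w (y(w) = 5*(w - 1*4) = 5*(w - 4) = 5*(-4 + w) = -20 + 5*w)
t(c) = 3*c (t(c) = c + 2*c = 3*c)
-2*y(13) + t(v(S)) = -2*(-20 + 5*13) + 3*(-1) = -2*(-20 + 65) - 3 = -2*45 - 3 = -90 - 3 = -93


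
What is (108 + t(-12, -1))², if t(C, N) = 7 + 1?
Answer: 13456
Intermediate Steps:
t(C, N) = 8
(108 + t(-12, -1))² = (108 + 8)² = 116² = 13456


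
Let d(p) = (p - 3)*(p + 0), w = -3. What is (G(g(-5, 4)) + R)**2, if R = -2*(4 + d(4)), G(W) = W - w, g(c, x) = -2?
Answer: 225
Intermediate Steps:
d(p) = p*(-3 + p) (d(p) = (-3 + p)*p = p*(-3 + p))
G(W) = 3 + W (G(W) = W - 1*(-3) = W + 3 = 3 + W)
R = -16 (R = -2*(4 + 4*(-3 + 4)) = -2*(4 + 4*1) = -2*(4 + 4) = -2*8 = -16)
(G(g(-5, 4)) + R)**2 = ((3 - 2) - 16)**2 = (1 - 16)**2 = (-15)**2 = 225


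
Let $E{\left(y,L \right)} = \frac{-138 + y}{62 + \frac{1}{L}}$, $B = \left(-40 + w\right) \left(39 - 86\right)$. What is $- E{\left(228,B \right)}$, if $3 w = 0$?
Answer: $- \frac{169200}{116561} \approx -1.4516$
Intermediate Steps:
$w = 0$ ($w = \frac{1}{3} \cdot 0 = 0$)
$B = 1880$ ($B = \left(-40 + 0\right) \left(39 - 86\right) = \left(-40\right) \left(-47\right) = 1880$)
$E{\left(y,L \right)} = \frac{-138 + y}{62 + \frac{1}{L}}$
$- E{\left(228,B \right)} = - \frac{1880 \left(-138 + 228\right)}{1 + 62 \cdot 1880} = - \frac{1880 \cdot 90}{1 + 116560} = - \frac{1880 \cdot 90}{116561} = \left(-1\right) \frac{169200}{116561} = - \frac{169200}{116561}$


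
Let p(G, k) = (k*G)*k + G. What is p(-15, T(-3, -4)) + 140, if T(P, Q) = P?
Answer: -10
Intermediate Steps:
p(G, k) = G + G*k² (p(G, k) = (G*k)*k + G = G*k² + G = G + G*k²)
p(-15, T(-3, -4)) + 140 = -15*(1 + (-3)²) + 140 = -15*(1 + 9) + 140 = -15*10 + 140 = -150 + 140 = -10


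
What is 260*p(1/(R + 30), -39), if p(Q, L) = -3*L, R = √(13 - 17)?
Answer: 30420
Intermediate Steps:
R = 2*I (R = √(-4) = 2*I ≈ 2.0*I)
260*p(1/(R + 30), -39) = 260*(-3*(-39)) = 260*117 = 30420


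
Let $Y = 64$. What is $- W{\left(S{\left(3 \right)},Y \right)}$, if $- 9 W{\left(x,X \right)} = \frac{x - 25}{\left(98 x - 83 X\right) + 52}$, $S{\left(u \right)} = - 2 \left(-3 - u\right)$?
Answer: $\frac{13}{36756} \approx 0.00035368$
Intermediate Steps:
$S{\left(u \right)} = 6 + 2 u$
$W{\left(x,X \right)} = - \frac{-25 + x}{9 \left(52 - 83 X + 98 x\right)}$ ($W{\left(x,X \right)} = - \frac{\left(x - 25\right) \frac{1}{\left(98 x - 83 X\right) + 52}}{9} = - \frac{\left(-25 + x\right) \frac{1}{\left(- 83 X + 98 x\right) + 52}}{9} = - \frac{\left(-25 + x\right) \frac{1}{52 - 83 X + 98 x}}{9} = - \frac{\frac{1}{52 - 83 X + 98 x} \left(-25 + x\right)}{9} = - \frac{-25 + x}{9 \left(52 - 83 X + 98 x\right)}$)
$- W{\left(S{\left(3 \right)},Y \right)} = - \frac{25 - \left(6 + 2 \cdot 3\right)}{9 \left(52 - 5312 + 98 \left(6 + 2 \cdot 3\right)\right)} = - \frac{25 - \left(6 + 6\right)}{9 \left(52 - 5312 + 98 \left(6 + 6\right)\right)} = - \frac{25 - 12}{9 \left(52 - 5312 + 98 \cdot 12\right)} = - \frac{25 - 12}{9 \left(52 - 5312 + 1176\right)} = - \frac{13}{9 \left(-4084\right)} = - \frac{\left(-1\right) 13}{9 \cdot 4084} = \left(-1\right) \left(- \frac{13}{36756}\right) = \frac{13}{36756}$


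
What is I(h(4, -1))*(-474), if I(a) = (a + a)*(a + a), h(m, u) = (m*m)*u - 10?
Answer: -1281696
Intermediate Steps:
h(m, u) = -10 + u*m² (h(m, u) = m²*u - 10 = u*m² - 10 = -10 + u*m²)
I(a) = 4*a² (I(a) = (2*a)*(2*a) = 4*a²)
I(h(4, -1))*(-474) = (4*(-10 - 1*4²)²)*(-474) = (4*(-10 - 1*16)²)*(-474) = (4*(-10 - 16)²)*(-474) = (4*(-26)²)*(-474) = (4*676)*(-474) = 2704*(-474) = -1281696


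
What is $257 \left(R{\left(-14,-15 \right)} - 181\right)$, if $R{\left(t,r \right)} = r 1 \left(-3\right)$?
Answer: $-34952$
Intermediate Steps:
$R{\left(t,r \right)} = - 3 r$ ($R{\left(t,r \right)} = r \left(-3\right) = - 3 r$)
$257 \left(R{\left(-14,-15 \right)} - 181\right) = 257 \left(\left(-3\right) \left(-15\right) - 181\right) = 257 \left(45 - 181\right) = 257 \left(-136\right) = -34952$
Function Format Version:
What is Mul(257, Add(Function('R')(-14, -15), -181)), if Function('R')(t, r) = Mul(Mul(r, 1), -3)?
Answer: -34952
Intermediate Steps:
Function('R')(t, r) = Mul(-3, r) (Function('R')(t, r) = Mul(r, -3) = Mul(-3, r))
Mul(257, Add(Function('R')(-14, -15), -181)) = Mul(257, Add(Mul(-3, -15), -181)) = Mul(257, Add(45, -181)) = Mul(257, -136) = -34952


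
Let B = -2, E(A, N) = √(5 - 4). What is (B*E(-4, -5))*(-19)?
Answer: 38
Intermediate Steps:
E(A, N) = 1 (E(A, N) = √1 = 1)
(B*E(-4, -5))*(-19) = -2*1*(-19) = -2*(-19) = 38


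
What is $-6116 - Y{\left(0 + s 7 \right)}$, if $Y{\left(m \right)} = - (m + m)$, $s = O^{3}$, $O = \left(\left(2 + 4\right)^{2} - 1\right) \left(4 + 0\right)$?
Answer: $38409884$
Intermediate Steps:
$O = 140$ ($O = \left(6^{2} - 1\right) 4 = \left(36 - 1\right) 4 = 35 \cdot 4 = 140$)
$s = 2744000$ ($s = 140^{3} = 2744000$)
$Y{\left(m \right)} = - 2 m$
$-6116 - Y{\left(0 + s 7 \right)} = -6116 - - 2 \left(0 + 2744000 \cdot 7\right) = -6116 - - 2 \left(0 + 19208000\right) = -6116 - \left(-2\right) 19208000 = -6116 - -38416000 = -6116 + 38416000 = 38409884$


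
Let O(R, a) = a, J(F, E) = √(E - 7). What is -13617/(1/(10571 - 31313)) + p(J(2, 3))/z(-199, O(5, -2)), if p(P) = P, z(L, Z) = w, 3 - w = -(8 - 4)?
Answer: 282443814 + 2*I/7 ≈ 2.8244e+8 + 0.28571*I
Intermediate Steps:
J(F, E) = √(-7 + E)
w = 7 (w = 3 - (-1)*(8 - 4) = 3 - (-1)*4 = 3 - 1*(-4) = 3 + 4 = 7)
z(L, Z) = 7
-13617/(1/(10571 - 31313)) + p(J(2, 3))/z(-199, O(5, -2)) = -13617/(1/(10571 - 31313)) + √(-7 + 3)/7 = -13617/(1/(-20742)) + √(-4)*(⅐) = -13617/(-1/20742) + (2*I)*(⅐) = -13617*(-20742) + 2*I/7 = 282443814 + 2*I/7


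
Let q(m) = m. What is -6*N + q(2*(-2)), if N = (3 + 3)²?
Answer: -220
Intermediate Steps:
N = 36 (N = 6² = 36)
-6*N + q(2*(-2)) = -6*36 + 2*(-2) = -216 - 4 = -220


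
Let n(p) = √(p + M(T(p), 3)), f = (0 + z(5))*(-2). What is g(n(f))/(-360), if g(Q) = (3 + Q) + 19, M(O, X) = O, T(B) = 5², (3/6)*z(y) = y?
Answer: -11/180 - √5/360 ≈ -0.067322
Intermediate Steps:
z(y) = 2*y
T(B) = 25
f = -20 (f = (0 + 2*5)*(-2) = (0 + 10)*(-2) = 10*(-2) = -20)
n(p) = √(25 + p) (n(p) = √(p + 25) = √(25 + p))
g(Q) = 22 + Q
g(n(f))/(-360) = (22 + √(25 - 20))/(-360) = (22 + √5)*(-1/360) = -11/180 - √5/360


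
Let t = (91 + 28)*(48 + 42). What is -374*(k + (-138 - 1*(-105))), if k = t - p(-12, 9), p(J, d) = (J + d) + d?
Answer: -3990954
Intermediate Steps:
p(J, d) = J + 2*d
t = 10710 (t = 119*90 = 10710)
k = 10704 (k = 10710 - (-12 + 2*9) = 10710 - (-12 + 18) = 10710 - 1*6 = 10710 - 6 = 10704)
-374*(k + (-138 - 1*(-105))) = -374*(10704 + (-138 - 1*(-105))) = -374*(10704 + (-138 + 105)) = -374*(10704 - 33) = -374*10671 = -3990954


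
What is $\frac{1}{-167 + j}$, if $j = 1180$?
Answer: $\frac{1}{1013} \approx 0.00098717$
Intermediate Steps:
$\frac{1}{-167 + j} = \frac{1}{-167 + 1180} = \frac{1}{1013}$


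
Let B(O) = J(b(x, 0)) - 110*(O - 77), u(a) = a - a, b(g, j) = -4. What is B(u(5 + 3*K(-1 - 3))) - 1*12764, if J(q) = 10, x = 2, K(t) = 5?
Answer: -4284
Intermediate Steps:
u(a) = 0
B(O) = 8480 - 110*O (B(O) = 10 - 110*(O - 77) = 10 - 110*(-77 + O) = 10 - (-8470 + 110*O) = 10 + (8470 - 110*O) = 8480 - 110*O)
B(u(5 + 3*K(-1 - 3))) - 1*12764 = (8480 - 110*0) - 1*12764 = (8480 + 0) - 12764 = 8480 - 12764 = -4284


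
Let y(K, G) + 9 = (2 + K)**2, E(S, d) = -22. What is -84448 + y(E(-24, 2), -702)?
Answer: -84057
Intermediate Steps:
y(K, G) = -9 + (2 + K)**2
-84448 + y(E(-24, 2), -702) = -84448 + (-9 + (2 - 22)**2) = -84448 + (-9 + (-20)**2) = -84448 + (-9 + 400) = -84448 + 391 = -84057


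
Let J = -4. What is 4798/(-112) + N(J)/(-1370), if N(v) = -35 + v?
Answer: -1642223/38360 ≈ -42.811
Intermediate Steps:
4798/(-112) + N(J)/(-1370) = 4798/(-112) + (-35 - 4)/(-1370) = 4798*(-1/112) - 39*(-1/1370) = -2399/56 + 39/1370 = -1642223/38360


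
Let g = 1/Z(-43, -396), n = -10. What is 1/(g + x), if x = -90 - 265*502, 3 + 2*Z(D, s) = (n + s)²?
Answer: -164833/21942568958 ≈ -7.5120e-6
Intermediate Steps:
Z(D, s) = -3/2 + (-10 + s)²/2
g = 2/164833 (g = 1/(-3/2 + (-10 - 396)²/2) = 1/(-3/2 + (½)*(-406)²) = 1/(-3/2 + (½)*164836) = 1/(-3/2 + 82418) = 1/(164833/2) = 2/164833 ≈ 1.2133e-5)
x = -133120 (x = -90 - 133030 = -133120)
1/(g + x) = 1/(2/164833 - 133120) = 1/(-21942568958/164833) = -164833/21942568958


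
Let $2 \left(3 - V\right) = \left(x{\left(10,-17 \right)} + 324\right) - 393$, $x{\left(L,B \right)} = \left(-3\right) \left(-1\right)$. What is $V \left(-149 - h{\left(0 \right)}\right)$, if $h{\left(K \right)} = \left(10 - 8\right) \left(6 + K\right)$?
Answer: $-5796$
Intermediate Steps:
$x{\left(L,B \right)} = 3$
$h{\left(K \right)} = 12 + 2 K$ ($h{\left(K \right)} = 2 \left(6 + K\right) = 12 + 2 K$)
$V = 36$ ($V = 3 - \frac{\left(3 + 324\right) - 393}{2} = 3 - \frac{327 - 393}{2} = 3 - -33 = 3 + 33 = 36$)
$V \left(-149 - h{\left(0 \right)}\right) = 36 \left(-149 - \left(12 + 2 \cdot 0\right)\right) = 36 \left(-149 - \left(12 + 0\right)\right) = 36 \left(-149 - 12\right) = 36 \left(-161\right) = -5796$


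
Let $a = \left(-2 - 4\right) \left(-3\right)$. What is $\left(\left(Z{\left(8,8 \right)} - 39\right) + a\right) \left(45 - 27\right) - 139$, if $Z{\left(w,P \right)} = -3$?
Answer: $-571$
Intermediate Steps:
$a = 18$ ($a = \left(-6\right) \left(-3\right) = 18$)
$\left(\left(Z{\left(8,8 \right)} - 39\right) + a\right) \left(45 - 27\right) - 139 = \left(\left(-3 - 39\right) + 18\right) \left(45 - 27\right) - 139 = \left(-42 + 18\right) \left(45 - 27\right) - 139 = \left(-24\right) 18 - 139 = -432 - 139 = -571$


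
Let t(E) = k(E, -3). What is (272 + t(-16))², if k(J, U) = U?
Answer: 72361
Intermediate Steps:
t(E) = -3
(272 + t(-16))² = (272 - 3)² = 269² = 72361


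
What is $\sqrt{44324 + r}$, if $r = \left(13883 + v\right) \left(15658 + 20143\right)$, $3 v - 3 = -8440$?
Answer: $\frac{2 \sqrt{891866838}}{3} \approx 19909.0$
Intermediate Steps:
$v = - \frac{8437}{3}$ ($v = 1 + \frac{1}{3} \left(-8440\right) = 1 - \frac{8440}{3} = - \frac{8437}{3} \approx -2812.3$)
$r = \frac{1189022812}{3}$ ($r = \left(13883 - \frac{8437}{3}\right) \left(15658 + 20143\right) = \frac{33212}{3} \cdot 35801 = \frac{1189022812}{3} \approx 3.9634 \cdot 10^{8}$)
$\sqrt{44324 + r} = \sqrt{44324 + \frac{1189022812}{3}} = \sqrt{\frac{1189155784}{3}} = \frac{2 \sqrt{891866838}}{3}$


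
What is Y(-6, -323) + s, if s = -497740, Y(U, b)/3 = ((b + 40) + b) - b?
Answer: -498589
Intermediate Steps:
Y(U, b) = 120 + 3*b (Y(U, b) = 3*(((b + 40) + b) - b) = 3*(((40 + b) + b) - b) = 3*((40 + 2*b) - b) = 3*(40 + b) = 120 + 3*b)
Y(-6, -323) + s = (120 + 3*(-323)) - 497740 = (120 - 969) - 497740 = -849 - 497740 = -498589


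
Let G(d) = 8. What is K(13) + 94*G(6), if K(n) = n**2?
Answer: 921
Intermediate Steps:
K(13) + 94*G(6) = 13**2 + 94*8 = 169 + 752 = 921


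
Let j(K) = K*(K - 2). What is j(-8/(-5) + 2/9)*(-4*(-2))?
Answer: -5248/2025 ≈ -2.5916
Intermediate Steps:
j(K) = K*(-2 + K)
j(-8/(-5) + 2/9)*(-4*(-2)) = ((-8/(-5) + 2/9)*(-2 + (-8/(-5) + 2/9)))*(-4*(-2)) = ((-8*(-⅕) + 2*(⅑))*(-2 + (-8*(-⅕) + 2*(⅑))))*8 = ((8/5 + 2/9)*(-2 + (8/5 + 2/9)))*8 = (82*(-2 + 82/45)/45)*8 = ((82/45)*(-8/45))*8 = -656/2025*8 = -5248/2025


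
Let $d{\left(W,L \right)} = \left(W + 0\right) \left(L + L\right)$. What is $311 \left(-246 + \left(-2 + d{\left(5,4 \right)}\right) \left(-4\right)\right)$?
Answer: $-123778$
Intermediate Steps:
$d{\left(W,L \right)} = 2 L W$ ($d{\left(W,L \right)} = W 2 L = 2 L W$)
$311 \left(-246 + \left(-2 + d{\left(5,4 \right)}\right) \left(-4\right)\right) = 311 \left(-246 + \left(-2 + 2 \cdot 4 \cdot 5\right) \left(-4\right)\right) = 311 \left(-246 + \left(-2 + 40\right) \left(-4\right)\right) = 311 \left(-246 + 38 \left(-4\right)\right) = 311 \left(-246 - 152\right) = 311 \left(-398\right) = -123778$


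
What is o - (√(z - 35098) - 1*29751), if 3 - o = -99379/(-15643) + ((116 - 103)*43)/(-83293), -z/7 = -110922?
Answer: 38759776849236/1302952399 - 2*√185339 ≈ 28887.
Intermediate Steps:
z = 776454 (z = -7*(-110922) = 776454)
o = -4359973413/1302952399 (o = 3 - (-99379/(-15643) + ((116 - 103)*43)/(-83293)) = 3 - (-99379*(-1/15643) + (13*43)*(-1/83293)) = 3 - (99379/15643 + 559*(-1/83293)) = 3 - (99379/15643 - 559/83293) = 3 - 1*8268830610/1302952399 = 3 - 8268830610/1302952399 = -4359973413/1302952399 ≈ -3.3462)
o - (√(z - 35098) - 1*29751) = -4359973413/1302952399 - (√(776454 - 35098) - 1*29751) = -4359973413/1302952399 - (√741356 - 29751) = -4359973413/1302952399 - (2*√185339 - 29751) = -4359973413/1302952399 - (-29751 + 2*√185339) = -4359973413/1302952399 + (29751 - 2*√185339) = 38759776849236/1302952399 - 2*√185339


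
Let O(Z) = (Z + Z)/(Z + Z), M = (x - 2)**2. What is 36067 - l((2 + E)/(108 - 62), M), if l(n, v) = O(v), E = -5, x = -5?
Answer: 36066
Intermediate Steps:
M = 49 (M = (-5 - 2)**2 = (-7)**2 = 49)
O(Z) = 1 (O(Z) = (2*Z)/((2*Z)) = (2*Z)*(1/(2*Z)) = 1)
l(n, v) = 1
36067 - l((2 + E)/(108 - 62), M) = 36067 - 1*1 = 36067 - 1 = 36066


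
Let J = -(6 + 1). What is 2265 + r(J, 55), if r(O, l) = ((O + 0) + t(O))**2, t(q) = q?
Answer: 2461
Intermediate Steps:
J = -7 (J = -1*7 = -7)
r(O, l) = 4*O**2 (r(O, l) = ((O + 0) + O)**2 = (O + O)**2 = (2*O)**2 = 4*O**2)
2265 + r(J, 55) = 2265 + 4*(-7)**2 = 2265 + 4*49 = 2265 + 196 = 2461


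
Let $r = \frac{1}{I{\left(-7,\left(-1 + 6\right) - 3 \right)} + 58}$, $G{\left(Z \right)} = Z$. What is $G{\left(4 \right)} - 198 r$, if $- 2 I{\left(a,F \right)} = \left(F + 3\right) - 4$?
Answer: $\frac{64}{115} \approx 0.55652$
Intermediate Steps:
$I{\left(a,F \right)} = \frac{1}{2} - \frac{F}{2}$ ($I{\left(a,F \right)} = - \frac{\left(F + 3\right) - 4}{2} = - \frac{\left(3 + F\right) - 4}{2} = - \frac{-1 + F}{2} = \frac{1}{2} - \frac{F}{2}$)
$r = \frac{2}{115}$ ($r = \frac{1}{\left(\frac{1}{2} - \frac{\left(-1 + 6\right) - 3}{2}\right) + 58} = \frac{1}{\left(\frac{1}{2} - \frac{5 - 3}{2}\right) + 58} = \frac{1}{\left(\frac{1}{2} - 1\right) + 58} = \frac{1}{- \frac{1}{2} + 58} = \frac{1}{\frac{115}{2}} = \frac{2}{115} \approx 0.017391$)
$G{\left(4 \right)} - 198 r = 4 - \frac{396}{115} = \frac{64}{115}$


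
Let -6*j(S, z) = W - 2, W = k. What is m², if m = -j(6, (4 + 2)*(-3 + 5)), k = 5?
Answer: ¼ ≈ 0.25000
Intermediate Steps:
W = 5
j(S, z) = -½ (j(S, z) = -(5 - 2)/6 = -⅙*3 = -½)
m = ½ (m = -1*(-½) = ½ ≈ 0.50000)
m² = (½)² = ¼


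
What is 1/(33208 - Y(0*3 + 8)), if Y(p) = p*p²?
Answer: 1/32696 ≈ 3.0585e-5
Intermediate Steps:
Y(p) = p³
1/(33208 - Y(0*3 + 8)) = 1/(33208 - (0*3 + 8)³) = 1/(33208 - (0 + 8)³) = 1/(33208 - 1*8³) = 1/(33208 - 1*512) = 1/(33208 - 512) = 1/32696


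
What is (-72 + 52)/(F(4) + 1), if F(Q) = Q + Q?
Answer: -20/9 ≈ -2.2222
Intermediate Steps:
F(Q) = 2*Q
(-72 + 52)/(F(4) + 1) = (-72 + 52)/(2*4 + 1) = -20/(8 + 1) = -20/9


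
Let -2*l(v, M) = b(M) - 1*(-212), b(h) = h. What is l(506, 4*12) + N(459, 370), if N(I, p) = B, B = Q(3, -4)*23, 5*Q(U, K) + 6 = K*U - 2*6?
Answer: -268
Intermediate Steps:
Q(U, K) = -18/5 + K*U/5 (Q(U, K) = -6/5 + (K*U - 2*6)/5 = -6/5 + (K*U - 12)/5 = -6/5 + (-12 + K*U)/5 = -6/5 + (-12/5 + K*U/5) = -18/5 + K*U/5)
l(v, M) = -106 - M/2 (l(v, M) = -(M - 1*(-212))/2 = -(M + 212)/2 = -(212 + M)/2 = -106 - M/2)
B = -138 (B = (-18/5 + (⅕)*(-4)*3)*23 = (-18/5 - 12/5)*23 = -6*23 = -138)
N(I, p) = -138
l(506, 4*12) + N(459, 370) = (-106 - 2*12) - 138 = (-106 - ½*48) - 138 = (-106 - 24) - 138 = -130 - 138 = -268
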